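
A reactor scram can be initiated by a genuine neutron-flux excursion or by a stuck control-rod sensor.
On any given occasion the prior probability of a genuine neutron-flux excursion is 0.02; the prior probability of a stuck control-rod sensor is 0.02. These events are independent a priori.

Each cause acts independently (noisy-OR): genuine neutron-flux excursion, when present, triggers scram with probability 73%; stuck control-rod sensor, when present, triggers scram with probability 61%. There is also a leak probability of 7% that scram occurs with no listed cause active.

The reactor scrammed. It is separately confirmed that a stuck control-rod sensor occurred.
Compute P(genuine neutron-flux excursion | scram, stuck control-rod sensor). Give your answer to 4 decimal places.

Under noisy-OR, P(scram | causes) = 1 − (1−0.07)·∏(1−qᵢ) over the active causes.
For the numerator, keep only genuine neutron-flux excursion=true terms: 0.902071×0.02 = 0.018041
Normalizer over all consistent configurations: 0.6373×0.98 + 0.902071×0.02 = 0.642595
Posterior = 0.018041 / 0.642595 ≈ 0.0281

P(genuine neutron-flux excursion | scram, stuck control-rod sensor) ≈ 0.0281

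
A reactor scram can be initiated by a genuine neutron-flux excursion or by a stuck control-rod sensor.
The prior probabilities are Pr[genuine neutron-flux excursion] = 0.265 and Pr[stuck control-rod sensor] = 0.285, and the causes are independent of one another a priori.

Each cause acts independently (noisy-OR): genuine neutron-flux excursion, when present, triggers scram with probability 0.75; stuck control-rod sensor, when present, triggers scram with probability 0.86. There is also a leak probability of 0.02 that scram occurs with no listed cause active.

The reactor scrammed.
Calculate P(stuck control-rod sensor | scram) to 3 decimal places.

Under noisy-OR, P(scram | causes) = 1 − (1−0.02)·∏(1−qᵢ) over the active causes.
Weight on stuck control-rod sensor=true, given the evidence: 0.180735 + 0.072934 = 0.253669
Denominator P(scram): 0.02*0.735*0.715 + 0.8628*0.735*0.285 + 0.755*0.265*0.715 + 0.9657*0.265*0.285 = 0.407233
Posterior = 0.253669 / 0.407233 ≈ 0.623

P(stuck control-rod sensor | scram) ≈ 0.623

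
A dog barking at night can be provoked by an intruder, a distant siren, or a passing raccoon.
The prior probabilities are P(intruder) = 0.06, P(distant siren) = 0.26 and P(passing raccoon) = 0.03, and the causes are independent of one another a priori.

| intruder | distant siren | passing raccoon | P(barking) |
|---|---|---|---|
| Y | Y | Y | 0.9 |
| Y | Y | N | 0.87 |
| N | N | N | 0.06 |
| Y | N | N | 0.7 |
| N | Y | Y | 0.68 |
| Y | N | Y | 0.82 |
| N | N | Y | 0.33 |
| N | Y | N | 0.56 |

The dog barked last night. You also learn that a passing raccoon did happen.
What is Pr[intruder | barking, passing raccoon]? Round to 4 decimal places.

For the numerator, keep only intruder=true terms: 0.036408 + 0.014040 = 0.050448
Normalizer over all consistent configurations: 0.33·0.94·0.74 + 0.68·0.94·0.26 + 0.82·0.06·0.74 + 0.9·0.06·0.26 = 0.446188
Posterior = 0.050448 / 0.446188 ≈ 0.1131

Pr[intruder | barking, passing raccoon] ≈ 0.1131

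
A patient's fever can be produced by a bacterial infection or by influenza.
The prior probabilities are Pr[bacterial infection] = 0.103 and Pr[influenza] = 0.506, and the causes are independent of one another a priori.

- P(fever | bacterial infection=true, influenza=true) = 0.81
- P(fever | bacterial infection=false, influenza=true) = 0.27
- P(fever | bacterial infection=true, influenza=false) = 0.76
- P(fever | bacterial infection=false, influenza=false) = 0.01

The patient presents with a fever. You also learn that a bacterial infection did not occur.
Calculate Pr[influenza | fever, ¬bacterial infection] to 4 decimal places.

P(fever | ¬bacterial infection) = 0.01*0.494 + 0.27*0.506 = 0.004940 + 0.136620 = 0.141560
Restricting to configurations with influenza present: 0.27*0.506 = 0.136620.
P(influenza | fever, ¬bacterial infection) = 0.136620 / 0.141560 ≈ 0.9651

Pr[influenza | fever, ¬bacterial infection] ≈ 0.9651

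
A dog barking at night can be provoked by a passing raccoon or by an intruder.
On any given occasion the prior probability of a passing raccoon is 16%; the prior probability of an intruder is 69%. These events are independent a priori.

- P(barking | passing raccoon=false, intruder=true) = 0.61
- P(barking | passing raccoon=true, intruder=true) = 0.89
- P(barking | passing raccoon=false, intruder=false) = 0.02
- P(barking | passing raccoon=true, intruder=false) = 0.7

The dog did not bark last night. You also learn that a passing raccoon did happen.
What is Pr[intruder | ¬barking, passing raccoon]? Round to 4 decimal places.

P(¬barking | passing raccoon) = 0.3*0.31 + 0.11*0.69 = 0.093000 + 0.075900 = 0.168900
The intruder-present share is 0.11*0.69 = 0.075900.
So P(intruder | ¬barking, passing raccoon) = 0.075900/0.168900 ≈ 0.4494.

Pr[intruder | ¬barking, passing raccoon] ≈ 0.4494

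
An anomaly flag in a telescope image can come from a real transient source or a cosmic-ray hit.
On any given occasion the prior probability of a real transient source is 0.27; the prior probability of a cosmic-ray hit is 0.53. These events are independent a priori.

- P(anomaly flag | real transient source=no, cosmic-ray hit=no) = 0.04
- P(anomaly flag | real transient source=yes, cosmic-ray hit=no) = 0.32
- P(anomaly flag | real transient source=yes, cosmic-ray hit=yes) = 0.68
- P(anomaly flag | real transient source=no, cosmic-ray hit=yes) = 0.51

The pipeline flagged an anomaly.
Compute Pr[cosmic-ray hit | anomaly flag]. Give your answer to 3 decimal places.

Pr[cosmic-ray hit | anomaly flag] ≈ 0.844

By total probability over the 4 (real transient source, cosmic-ray hit) configurations:
  P(anomaly flag) = 0.04×0.73×0.47 + 0.51×0.73×0.53 + 0.32×0.27×0.47 + 0.68×0.27×0.53
        = 0.013724 + 0.197319 + 0.040608 + 0.097308 = 0.348959
The terms with cosmic-ray hit present sum to 0.294627, so
  P(cosmic-ray hit | anomaly flag) = 0.294627 / 0.348959 ≈ 0.844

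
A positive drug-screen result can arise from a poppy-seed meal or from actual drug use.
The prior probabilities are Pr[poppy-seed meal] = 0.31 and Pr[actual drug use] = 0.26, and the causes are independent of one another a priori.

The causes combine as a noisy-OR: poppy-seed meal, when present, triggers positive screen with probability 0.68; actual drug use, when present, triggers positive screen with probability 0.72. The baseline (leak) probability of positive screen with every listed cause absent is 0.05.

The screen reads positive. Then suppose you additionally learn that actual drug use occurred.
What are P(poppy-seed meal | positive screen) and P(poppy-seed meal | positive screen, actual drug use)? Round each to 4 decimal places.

Under noisy-OR, P(positive screen | causes) = 1 − (1−0.05)·∏(1−qᵢ) over the active causes.
Enumerate the 4 (poppy-seed meal, actual drug use) configurations and weight by the priors:
  P(positive screen) = 0.05*0.69*0.74 + 0.734*0.69*0.26 + 0.696*0.31*0.74 + 0.91488*0.31*0.26
        = 0.025530 + 0.131680 + 0.159662 + 0.073739 = 0.390611
The terms with poppy-seed meal present sum to 0.233401, so
  P(poppy-seed meal | positive screen) = 0.233401 / 0.390611 ≈ 0.5975

With the extra evidence:
Sum P(positive screen|·) weighted by the priors over both values of poppy-seed meal:
  P(positive screen | actual drug use) = 0.734*0.69 + 0.91488*0.31
        = 0.506460 + 0.283613 = 0.790073
Configurations with poppy-seed meal contribute 0.283613, so
  P(poppy-seed meal | positive screen, actual drug use) = 0.283613 / 0.790073 ≈ 0.3590

P(poppy-seed meal | positive screen) ≈ 0.5975; P(poppy-seed meal | positive screen, actual drug use) ≈ 0.3590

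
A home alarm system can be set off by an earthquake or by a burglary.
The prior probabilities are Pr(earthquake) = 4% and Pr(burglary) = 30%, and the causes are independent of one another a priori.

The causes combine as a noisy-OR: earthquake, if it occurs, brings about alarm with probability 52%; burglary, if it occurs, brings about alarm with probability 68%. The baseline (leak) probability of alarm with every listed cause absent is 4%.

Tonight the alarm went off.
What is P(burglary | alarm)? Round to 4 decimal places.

P(burglary | alarm) ≈ 0.8332

Under noisy-OR, P(alarm | causes) = 1 − (1−0.04)·∏(1−qᵢ) over the active causes.
P(alarm) = 0.04×0.96×0.7 + 0.6928×0.96×0.3 + 0.5392×0.04×0.7 + 0.852544×0.04×0.3 = 0.026880 + 0.199526 + 0.015098 + 0.010231 = 0.251735
Of this, 0.209757 comes from 0.199526 + 0.010231 (the burglary=true cases).
Hence the posterior is 0.209757/0.251735 ≈ 0.8332.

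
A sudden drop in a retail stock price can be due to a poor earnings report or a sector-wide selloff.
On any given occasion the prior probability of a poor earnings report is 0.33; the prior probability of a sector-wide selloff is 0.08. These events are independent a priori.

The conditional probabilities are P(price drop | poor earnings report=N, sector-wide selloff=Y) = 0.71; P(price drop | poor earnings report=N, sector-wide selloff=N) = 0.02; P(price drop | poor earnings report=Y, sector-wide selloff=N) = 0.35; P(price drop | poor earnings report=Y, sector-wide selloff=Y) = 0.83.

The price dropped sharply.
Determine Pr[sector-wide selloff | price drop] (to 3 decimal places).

Enumerate the 4 (poor earnings report, sector-wide selloff) configurations and weight by the priors:
  P(price drop) = 0.02×0.67×0.92 + 0.71×0.67×0.08 + 0.35×0.33×0.92 + 0.83×0.33×0.08
        = 0.012328 + 0.038056 + 0.106260 + 0.021912 = 0.178556
Configurations with sector-wide selloff contribute 0.059968, so
  P(sector-wide selloff | price drop) = 0.059968 / 0.178556 ≈ 0.336

Pr[sector-wide selloff | price drop] ≈ 0.336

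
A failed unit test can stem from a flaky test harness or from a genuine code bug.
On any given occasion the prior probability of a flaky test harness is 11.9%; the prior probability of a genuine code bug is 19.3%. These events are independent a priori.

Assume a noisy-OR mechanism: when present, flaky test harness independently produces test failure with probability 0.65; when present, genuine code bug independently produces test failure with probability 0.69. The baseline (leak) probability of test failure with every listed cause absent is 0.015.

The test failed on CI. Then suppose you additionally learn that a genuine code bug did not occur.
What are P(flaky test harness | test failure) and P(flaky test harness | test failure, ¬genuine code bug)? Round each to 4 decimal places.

Under noisy-OR, P(test failure | causes) = 1 − (1−0.015)·∏(1−qᵢ) over the active causes.
Enumerate the 4 (flaky test harness, genuine code bug) configurations and weight by the priors:
  P(test failure) = 0.015×0.881×0.807 + 0.69465×0.881×0.193 + 0.65525×0.119×0.807 + 0.893127×0.119×0.193
        = 0.010665 + 0.118113 + 0.062926 + 0.020512 = 0.212216
The terms with flaky test harness present sum to 0.083438, so
  P(flaky test harness | test failure) = 0.083438 / 0.212216 ≈ 0.3932

Now condition on the additional information:
Sum P(test failure|·) weighted by the priors over both values of flaky test harness:
  P(test failure | ¬genuine code bug) = 0.015*0.881 + 0.65525*0.119
        = 0.013215 + 0.077975 = 0.091190
The terms with flaky test harness present sum to 0.077975, so
  P(flaky test harness | test failure, ¬genuine code bug) = 0.077975 / 0.091190 ≈ 0.8551
With genuine code bug excluded, flaky test harness must carry more of the explanatory weight for the test failure.

P(flaky test harness | test failure) ≈ 0.3932; P(flaky test harness | test failure, ¬genuine code bug) ≈ 0.8551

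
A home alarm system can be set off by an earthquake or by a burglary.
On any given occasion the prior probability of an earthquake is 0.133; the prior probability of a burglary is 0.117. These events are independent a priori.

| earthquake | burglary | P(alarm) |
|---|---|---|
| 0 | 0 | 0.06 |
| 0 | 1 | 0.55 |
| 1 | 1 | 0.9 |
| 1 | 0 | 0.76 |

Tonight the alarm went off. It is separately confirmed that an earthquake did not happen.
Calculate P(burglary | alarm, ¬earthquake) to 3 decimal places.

P(burglary | alarm, ¬earthquake) ≈ 0.548

Sum P(alarm|·) weighted by the priors over both values of burglary:
  P(alarm | ¬earthquake) = 0.06*0.883 + 0.55*0.117
        = 0.052980 + 0.064350 = 0.117330
Keeping only the burglary-present terms gives 0.064350, so
  P(burglary | alarm, ¬earthquake) = 0.064350 / 0.117330 ≈ 0.548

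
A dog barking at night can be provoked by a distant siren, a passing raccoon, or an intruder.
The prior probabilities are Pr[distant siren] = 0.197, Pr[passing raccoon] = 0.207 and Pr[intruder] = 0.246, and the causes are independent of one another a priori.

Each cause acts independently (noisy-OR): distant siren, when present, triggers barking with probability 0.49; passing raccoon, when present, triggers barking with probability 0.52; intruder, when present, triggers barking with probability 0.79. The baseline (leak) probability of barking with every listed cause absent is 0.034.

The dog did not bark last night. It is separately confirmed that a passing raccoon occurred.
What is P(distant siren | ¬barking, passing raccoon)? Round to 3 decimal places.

P(distant siren | ¬barking, passing raccoon) ≈ 0.111

Under noisy-OR, P(barking | causes) = 1 − (1−0.034)·∏(1−qᵢ) over the active causes.
Numerator (weight on configurations with distant siren): 0.035126 + 0.002407 = 0.037533
Normalizer over all consistent configurations: 0.46368×0.803×0.754 + 0.097373×0.803×0.246 + 0.236477×0.197×0.754 + 0.04966×0.197×0.246 = 0.337509
P(distant siren | ¬barking, passing raccoon) = 0.037533/0.337509 ≈ 0.111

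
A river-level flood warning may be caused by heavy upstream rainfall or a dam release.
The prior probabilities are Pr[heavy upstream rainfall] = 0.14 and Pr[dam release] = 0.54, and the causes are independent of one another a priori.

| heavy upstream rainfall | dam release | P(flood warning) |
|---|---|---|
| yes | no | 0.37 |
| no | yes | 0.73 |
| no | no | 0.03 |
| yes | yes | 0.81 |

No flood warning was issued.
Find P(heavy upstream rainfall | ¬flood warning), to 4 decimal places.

P(heavy upstream rainfall | ¬flood warning) ≈ 0.0974

For the numerator, keep only heavy upstream rainfall=true terms: 0.040572 + 0.014364 = 0.054936
The normalizing constant is 0.97×0.86×0.46 + 0.27×0.86×0.54 + 0.63×0.14×0.46 + 0.19×0.14×0.54 = 0.564056
Posterior = 0.054936 / 0.564056 ≈ 0.0974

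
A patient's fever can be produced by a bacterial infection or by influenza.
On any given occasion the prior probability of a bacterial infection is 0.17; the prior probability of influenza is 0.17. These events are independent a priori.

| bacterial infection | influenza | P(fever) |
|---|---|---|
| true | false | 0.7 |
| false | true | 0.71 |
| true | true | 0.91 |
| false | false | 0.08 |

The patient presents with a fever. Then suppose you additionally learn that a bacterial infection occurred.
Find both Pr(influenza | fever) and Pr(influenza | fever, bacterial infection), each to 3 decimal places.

Enumerate the 4 (bacterial infection, influenza) configurations and weight by the priors:
  P(fever) = 0.08×0.83×0.83 + 0.71×0.83×0.17 + 0.7×0.17×0.83 + 0.91×0.17×0.17
        = 0.055112 + 0.100181 + 0.098770 + 0.026299 = 0.280362
Keeping only the influenza-present terms gives 0.126480, so
  P(influenza | fever) = 0.126480 / 0.280362 ≈ 0.451

Now condition on the additional information:
P(fever | bacterial infection) = 0.7*0.83 + 0.91*0.17 = 0.581000 + 0.154700 = 0.735700
Restricting to configurations with influenza present: 0.91*0.17 = 0.154700.
So P(influenza | fever, bacterial infection) = 0.154700/0.735700 ≈ 0.210.

Pr(influenza | fever) ≈ 0.451; Pr(influenza | fever, bacterial infection) ≈ 0.210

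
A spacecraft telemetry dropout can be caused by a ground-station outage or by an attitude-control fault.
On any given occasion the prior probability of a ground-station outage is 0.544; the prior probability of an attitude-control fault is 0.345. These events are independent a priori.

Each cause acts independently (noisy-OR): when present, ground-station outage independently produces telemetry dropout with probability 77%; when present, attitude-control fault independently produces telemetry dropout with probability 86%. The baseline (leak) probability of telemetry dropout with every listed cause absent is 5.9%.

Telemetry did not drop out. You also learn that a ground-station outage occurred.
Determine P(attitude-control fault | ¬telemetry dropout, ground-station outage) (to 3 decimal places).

P(attitude-control fault | ¬telemetry dropout, ground-station outage) ≈ 0.069

Under noisy-OR, P(telemetry dropout | causes) = 1 − (1−0.059)·∏(1−qᵢ) over the active causes.
For the numerator, keep only attitude-control fault=true terms: 0.0303×0.345 = 0.010453
The normalizing constant is 0.21643×0.655 + 0.0303×0.345 = 0.152215
Posterior = 0.010453 / 0.152215 ≈ 0.069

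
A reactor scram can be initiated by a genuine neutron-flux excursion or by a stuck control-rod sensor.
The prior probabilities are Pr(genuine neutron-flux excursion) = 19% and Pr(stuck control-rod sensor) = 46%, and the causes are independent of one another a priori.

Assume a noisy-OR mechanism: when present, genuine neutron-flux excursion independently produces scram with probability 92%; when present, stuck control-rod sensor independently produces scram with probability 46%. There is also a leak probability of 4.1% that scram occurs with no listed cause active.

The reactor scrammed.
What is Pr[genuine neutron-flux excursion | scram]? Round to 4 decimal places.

Under noisy-OR, P(scram | causes) = 1 − (1−0.041)·∏(1−qᵢ) over the active causes.
By total probability over the 4 (genuine neutron-flux excursion, stuck control-rod sensor) configurations:
  P(scram) = 0.041·0.81·0.54 + 0.48214·0.81·0.46 + 0.92328·0.19·0.54 + 0.958571·0.19·0.46
        = 0.017933 + 0.179645 + 0.094729 + 0.083779 = 0.376086
Configurations with genuine neutron-flux excursion contribute 0.178508, so
  P(genuine neutron-flux excursion | scram) = 0.178508 / 0.376086 ≈ 0.4746

Pr[genuine neutron-flux excursion | scram] ≈ 0.4746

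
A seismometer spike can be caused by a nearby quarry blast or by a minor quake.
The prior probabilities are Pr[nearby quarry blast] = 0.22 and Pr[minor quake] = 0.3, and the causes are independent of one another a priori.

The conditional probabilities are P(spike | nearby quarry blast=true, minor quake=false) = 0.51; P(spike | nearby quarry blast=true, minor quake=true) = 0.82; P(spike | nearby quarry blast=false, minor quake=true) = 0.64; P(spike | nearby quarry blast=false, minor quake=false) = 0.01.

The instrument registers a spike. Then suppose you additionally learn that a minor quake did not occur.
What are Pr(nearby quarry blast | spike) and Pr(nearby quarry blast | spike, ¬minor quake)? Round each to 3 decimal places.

Pr(nearby quarry blast | spike) ≈ 0.461; Pr(nearby quarry blast | spike, ¬minor quake) ≈ 0.935

Sum P(spike|·) weighted by the priors over the 4 (nearby quarry blast, minor quake) configurations:
  P(spike) = 0.01×0.78×0.7 + 0.64×0.78×0.3 + 0.51×0.22×0.7 + 0.82×0.22×0.3
        = 0.005460 + 0.149760 + 0.078540 + 0.054120 = 0.287880
Configurations with nearby quarry blast contribute 0.132660, so
  P(nearby quarry blast | spike) = 0.132660 / 0.287880 ≈ 0.461

Now also conditioning on minor quake≠true:
For the numerator, keep only nearby quarry blast=true terms: 0.51×0.22 = 0.112200
Denominator P(spike | ¬minor quake): 0.01×0.78 + 0.51×0.22 = 0.120000
Posterior = 0.112200 / 0.120000 ≈ 0.935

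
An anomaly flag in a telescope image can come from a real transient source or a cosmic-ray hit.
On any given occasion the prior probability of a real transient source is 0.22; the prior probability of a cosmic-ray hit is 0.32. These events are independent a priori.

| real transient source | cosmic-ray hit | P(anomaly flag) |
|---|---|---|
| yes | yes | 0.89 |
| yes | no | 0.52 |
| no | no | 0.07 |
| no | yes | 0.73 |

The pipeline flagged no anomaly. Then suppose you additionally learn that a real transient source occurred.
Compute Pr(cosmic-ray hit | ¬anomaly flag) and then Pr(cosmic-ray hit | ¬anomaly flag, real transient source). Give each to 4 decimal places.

By total probability over the 4 (real transient source, cosmic-ray hit) configurations:
  P(¬anomaly flag) = 0.93·0.78·0.68 + 0.27·0.78·0.32 + 0.48·0.22·0.68 + 0.11·0.22·0.32
        = 0.493272 + 0.067392 + 0.071808 + 0.007744 = 0.640216
The terms with cosmic-ray hit present sum to 0.075136, so
  P(cosmic-ray hit | ¬anomaly flag) = 0.075136 / 0.640216 ≈ 0.1174

With the extra evidence:
Enumerate both values of cosmic-ray hit and weight by the priors:
  P(¬anomaly flag | real transient source) = 0.48*0.68 + 0.11*0.32
        = 0.326400 + 0.035200 = 0.361600
The terms with cosmic-ray hit present sum to 0.035200, so
  P(cosmic-ray hit | ¬anomaly flag, real transient source) = 0.035200 / 0.361600 ≈ 0.0973

Pr(cosmic-ray hit | ¬anomaly flag) ≈ 0.1174; Pr(cosmic-ray hit | ¬anomaly flag, real transient source) ≈ 0.0973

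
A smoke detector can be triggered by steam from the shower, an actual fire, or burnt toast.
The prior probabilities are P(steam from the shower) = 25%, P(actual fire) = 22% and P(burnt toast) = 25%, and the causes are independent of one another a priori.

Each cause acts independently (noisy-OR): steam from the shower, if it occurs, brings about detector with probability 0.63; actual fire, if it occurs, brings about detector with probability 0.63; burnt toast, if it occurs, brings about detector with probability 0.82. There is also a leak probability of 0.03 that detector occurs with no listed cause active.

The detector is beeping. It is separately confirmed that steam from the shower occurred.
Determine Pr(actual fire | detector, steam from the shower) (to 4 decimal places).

Pr(actual fire | detector, steam from the shower) ≈ 0.2609

Under noisy-OR, P(detector | causes) = 1 − (1−0.03)·∏(1−qᵢ) over the active causes.
Numerator (weight on configurations with actual fire): 0.143089 + 0.053685 = 0.196774
The normalizing constant is 0.6411·0.78·0.75 + 0.935398·0.78·0.25 + 0.867207·0.22·0.75 + 0.976097·0.22·0.25 = 0.754220
P(actual fire | detector, steam from the shower) = 0.196774/0.754220 ≈ 0.2609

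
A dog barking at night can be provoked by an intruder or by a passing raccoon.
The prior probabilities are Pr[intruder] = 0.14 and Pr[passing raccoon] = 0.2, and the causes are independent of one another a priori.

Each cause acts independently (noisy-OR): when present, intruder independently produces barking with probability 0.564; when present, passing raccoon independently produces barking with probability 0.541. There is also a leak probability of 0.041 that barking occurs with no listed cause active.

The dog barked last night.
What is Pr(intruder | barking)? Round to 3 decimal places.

Pr(intruder | barking) ≈ 0.414

Under noisy-OR, P(barking | causes) = 1 − (1−0.041)·∏(1−qᵢ) over the active causes.
For the numerator, keep only intruder=true terms: 0.065170 + 0.022626 = 0.087796
The normalizing constant is 0.041×0.86×0.8 + 0.559819×0.86×0.2 + 0.581876×0.14×0.8 + 0.808081×0.14×0.2 = 0.212293
P(intruder | barking) = 0.087796/0.212293 ≈ 0.414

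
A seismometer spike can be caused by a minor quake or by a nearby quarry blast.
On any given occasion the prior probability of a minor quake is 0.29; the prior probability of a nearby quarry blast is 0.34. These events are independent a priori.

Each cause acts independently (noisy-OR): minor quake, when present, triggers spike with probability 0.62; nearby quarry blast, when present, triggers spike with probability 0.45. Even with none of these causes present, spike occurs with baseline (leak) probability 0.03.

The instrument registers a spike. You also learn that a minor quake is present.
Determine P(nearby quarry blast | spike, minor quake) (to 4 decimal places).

P(nearby quarry blast | spike, minor quake) ≈ 0.3941

Under noisy-OR, P(spike | causes) = 1 − (1−0.03)·∏(1−qᵢ) over the active causes.
For the numerator, keep only nearby quarry blast=true terms: 0.79727·0.34 = 0.271072
Denominator P(spike | minor quake): 0.6314·0.66 + 0.79727·0.34 = 0.687796
Posterior = 0.271072 / 0.687796 ≈ 0.3941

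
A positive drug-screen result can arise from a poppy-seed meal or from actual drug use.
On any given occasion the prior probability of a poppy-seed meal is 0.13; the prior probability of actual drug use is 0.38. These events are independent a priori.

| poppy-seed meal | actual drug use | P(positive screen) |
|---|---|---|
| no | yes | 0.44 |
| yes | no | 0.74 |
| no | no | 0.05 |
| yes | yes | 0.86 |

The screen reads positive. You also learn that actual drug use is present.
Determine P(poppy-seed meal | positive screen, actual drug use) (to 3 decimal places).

P(poppy-seed meal | positive screen, actual drug use) ≈ 0.226

Enumerate both values of poppy-seed meal and weight by the priors:
  P(positive screen | actual drug use) = 0.44·0.87 + 0.86·0.13
        = 0.382800 + 0.111800 = 0.494600
Configurations with poppy-seed meal contribute 0.111800, so
  P(poppy-seed meal | positive screen, actual drug use) = 0.111800 / 0.494600 ≈ 0.226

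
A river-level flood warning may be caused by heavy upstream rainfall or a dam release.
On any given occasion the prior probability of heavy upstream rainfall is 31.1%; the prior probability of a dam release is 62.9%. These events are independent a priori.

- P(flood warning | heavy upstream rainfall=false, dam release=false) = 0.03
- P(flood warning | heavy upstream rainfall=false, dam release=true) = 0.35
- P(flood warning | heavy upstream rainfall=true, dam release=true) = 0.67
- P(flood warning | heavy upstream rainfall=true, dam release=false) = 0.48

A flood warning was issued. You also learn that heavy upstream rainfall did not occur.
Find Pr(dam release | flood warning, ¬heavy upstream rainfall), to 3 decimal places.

Pr(dam release | flood warning, ¬heavy upstream rainfall) ≈ 0.952

P(flood warning | ¬heavy upstream rainfall) = 0.03·0.371 + 0.35·0.629 = 0.011130 + 0.220150 = 0.231280
Of this, 0.220150 comes from 0.35·0.629 (the dam release=true cases).
P(dam release | flood warning, ¬heavy upstream rainfall) = 0.220150 / 0.231280 ≈ 0.952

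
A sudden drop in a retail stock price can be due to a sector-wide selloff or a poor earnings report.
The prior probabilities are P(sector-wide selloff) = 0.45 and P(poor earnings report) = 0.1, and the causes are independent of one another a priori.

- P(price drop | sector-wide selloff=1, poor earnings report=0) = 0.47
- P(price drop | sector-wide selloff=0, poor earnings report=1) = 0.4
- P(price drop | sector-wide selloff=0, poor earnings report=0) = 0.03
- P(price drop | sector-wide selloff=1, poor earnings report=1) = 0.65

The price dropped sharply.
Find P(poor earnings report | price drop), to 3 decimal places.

P(poor earnings report | price drop) ≈ 0.200

P(price drop) = 0.03·0.55·0.9 + 0.4·0.55·0.1 + 0.47·0.45·0.9 + 0.65·0.45·0.1 = 0.014850 + 0.022000 + 0.190350 + 0.029250 = 0.256450
Of this, 0.051250 comes from 0.022000 + 0.029250 (the poor earnings report=true cases).
Hence the posterior is 0.051250/0.256450 ≈ 0.200.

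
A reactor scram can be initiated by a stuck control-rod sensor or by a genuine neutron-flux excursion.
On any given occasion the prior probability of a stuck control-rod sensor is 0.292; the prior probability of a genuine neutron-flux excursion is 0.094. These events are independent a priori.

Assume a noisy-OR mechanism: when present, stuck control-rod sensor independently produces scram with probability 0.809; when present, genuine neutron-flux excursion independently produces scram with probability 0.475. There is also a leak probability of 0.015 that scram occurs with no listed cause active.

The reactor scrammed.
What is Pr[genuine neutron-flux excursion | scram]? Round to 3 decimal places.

Pr[genuine neutron-flux excursion | scram] ≈ 0.202

Under noisy-OR, P(scram | causes) = 1 − (1−0.015)·∏(1−qᵢ) over the active causes.
Enumerate the 4 (stuck control-rod sensor, genuine neutron-flux excursion) configurations and weight by the priors:
  P(scram) = 0.015*0.708*0.906 + 0.482875*0.708*0.094 + 0.811865*0.292*0.906 + 0.901229*0.292*0.094
        = 0.009622 + 0.032136 + 0.214781 + 0.024737 = 0.281276
Keeping only the genuine neutron-flux excursion-present terms gives 0.056873, so
  P(genuine neutron-flux excursion | scram) = 0.056873 / 0.281276 ≈ 0.202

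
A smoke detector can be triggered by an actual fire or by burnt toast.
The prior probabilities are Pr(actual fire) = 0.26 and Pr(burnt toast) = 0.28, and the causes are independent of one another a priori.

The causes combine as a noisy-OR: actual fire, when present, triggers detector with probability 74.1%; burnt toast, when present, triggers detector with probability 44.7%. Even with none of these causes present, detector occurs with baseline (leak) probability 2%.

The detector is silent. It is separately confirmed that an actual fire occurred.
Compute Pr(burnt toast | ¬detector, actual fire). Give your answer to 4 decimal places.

Pr(burnt toast | ¬detector, actual fire) ≈ 0.1770

Under noisy-OR, P(detector | causes) = 1 − (1−0.02)·∏(1−qᵢ) over the active causes.
Weight on burnt toast=true, given the evidence: 0.140362·0.28 = 0.039301
Denominator P(¬detector | actual fire): 0.25382·0.72 + 0.140362·0.28 = 0.222051
P(burnt toast | ¬detector, actual fire) = 0.039301/0.222051 ≈ 0.1770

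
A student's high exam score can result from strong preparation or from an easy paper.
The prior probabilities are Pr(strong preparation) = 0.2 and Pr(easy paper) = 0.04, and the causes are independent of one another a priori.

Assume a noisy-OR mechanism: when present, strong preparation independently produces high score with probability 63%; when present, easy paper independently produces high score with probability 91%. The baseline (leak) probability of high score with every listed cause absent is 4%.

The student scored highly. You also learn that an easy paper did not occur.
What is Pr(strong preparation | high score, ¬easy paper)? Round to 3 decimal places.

Pr(strong preparation | high score, ¬easy paper) ≈ 0.801

Under noisy-OR, P(high score | causes) = 1 − (1−0.04)·∏(1−qᵢ) over the active causes.
For the numerator, keep only strong preparation=true terms: 0.6448*0.2 = 0.128960
The normalizing constant is 0.04*0.8 + 0.6448*0.2 = 0.160960
Posterior = 0.128960 / 0.160960 ≈ 0.801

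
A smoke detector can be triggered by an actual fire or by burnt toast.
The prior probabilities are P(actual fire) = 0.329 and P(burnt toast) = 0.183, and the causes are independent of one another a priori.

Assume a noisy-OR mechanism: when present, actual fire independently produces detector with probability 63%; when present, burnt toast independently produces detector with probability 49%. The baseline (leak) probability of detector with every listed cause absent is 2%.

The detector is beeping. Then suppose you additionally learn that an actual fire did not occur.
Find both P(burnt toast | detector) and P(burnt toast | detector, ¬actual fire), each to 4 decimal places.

Under noisy-OR, P(detector | causes) = 1 − (1−0.02)·∏(1−qᵢ) over the active causes.
Weight on burnt toast=true, given the evidence: 0.061421 + 0.049073 = 0.110494
Normalizer over all consistent configurations: 0.02×0.671×0.817 + 0.5002×0.671×0.183 + 0.6374×0.329×0.817 + 0.815074×0.329×0.183 = 0.292787
Posterior = 0.110494 / 0.292787 ≈ 0.3774

Now also conditioning on actual fire≠true:
P(detector | ¬actual fire) = 0.02×0.817 + 0.5002×0.183 = 0.016340 + 0.091537 = 0.107877
The burnt toast-present share is 0.5002×0.183 = 0.091537.
Hence the posterior is 0.091537/0.107877 ≈ 0.8485.
Ruling out actual fire raises the posterior on burnt toast — the flip side of explaining away.

P(burnt toast | detector) ≈ 0.3774; P(burnt toast | detector, ¬actual fire) ≈ 0.8485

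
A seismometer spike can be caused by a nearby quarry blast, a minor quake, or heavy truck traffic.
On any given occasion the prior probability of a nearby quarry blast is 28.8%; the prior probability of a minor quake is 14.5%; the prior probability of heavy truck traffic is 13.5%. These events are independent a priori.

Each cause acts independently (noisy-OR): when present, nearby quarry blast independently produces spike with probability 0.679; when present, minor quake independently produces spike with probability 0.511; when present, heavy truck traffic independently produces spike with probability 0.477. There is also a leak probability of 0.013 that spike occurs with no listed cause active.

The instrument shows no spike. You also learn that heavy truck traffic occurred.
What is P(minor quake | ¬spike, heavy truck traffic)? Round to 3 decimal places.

P(minor quake | ¬spike, heavy truck traffic) ≈ 0.077

Under noisy-OR, P(spike | causes) = 1 − (1−0.013)·∏(1−qᵢ) over the active causes.
P(¬spike | heavy truck traffic) = 0.516201×0.712×0.855 + 0.252422×0.712×0.145 + 0.165701×0.288×0.855 + 0.081028×0.288×0.145 = 0.314243 + 0.026060 + 0.040802 + 0.003384 = 0.384489
Restricting to configurations with minor quake present: 0.026060 + 0.003384 = 0.029444.
P(minor quake | ¬spike, heavy truck traffic) = 0.029444 / 0.384489 ≈ 0.077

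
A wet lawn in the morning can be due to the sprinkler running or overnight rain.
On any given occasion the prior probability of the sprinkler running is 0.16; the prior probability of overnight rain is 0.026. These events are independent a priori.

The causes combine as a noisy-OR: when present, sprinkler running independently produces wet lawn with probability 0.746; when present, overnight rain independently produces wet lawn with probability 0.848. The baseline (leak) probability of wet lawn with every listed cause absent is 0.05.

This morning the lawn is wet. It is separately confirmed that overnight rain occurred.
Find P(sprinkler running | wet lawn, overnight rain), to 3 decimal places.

Under noisy-OR, P(wet lawn | causes) = 1 − (1−0.05)·∏(1−qᵢ) over the active causes.
P(wet lawn | overnight rain) = 0.8556·0.84 + 0.963322·0.16 = 0.718704 + 0.154132 = 0.872836
Of this, 0.154132 comes from 0.963322·0.16 (the sprinkler running=true cases).
Hence the posterior is 0.154132/0.872836 ≈ 0.177.

P(sprinkler running | wet lawn, overnight rain) ≈ 0.177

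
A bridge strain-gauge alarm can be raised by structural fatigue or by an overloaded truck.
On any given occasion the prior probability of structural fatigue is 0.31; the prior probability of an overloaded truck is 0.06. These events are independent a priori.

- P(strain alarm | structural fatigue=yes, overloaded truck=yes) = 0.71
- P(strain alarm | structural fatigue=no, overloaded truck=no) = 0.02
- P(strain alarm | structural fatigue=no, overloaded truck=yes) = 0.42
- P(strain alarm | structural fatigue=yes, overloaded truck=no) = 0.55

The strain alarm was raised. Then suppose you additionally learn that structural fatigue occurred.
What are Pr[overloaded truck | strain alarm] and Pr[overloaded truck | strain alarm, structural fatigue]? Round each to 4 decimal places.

Weight on overloaded truck=true, given the evidence: 0.017388 + 0.013206 = 0.030594
Denominator P(strain alarm): 0.02*0.69*0.94 + 0.42*0.69*0.06 + 0.55*0.31*0.94 + 0.71*0.31*0.06 = 0.203836
P(overloaded truck | strain alarm) = 0.030594/0.203836 ≈ 0.1501

With the extra evidence:
Weight on overloaded truck=true, given the evidence: 0.71×0.06 = 0.042600
The normalizing constant is 0.55×0.94 + 0.71×0.06 = 0.559600
P(overloaded truck | strain alarm, structural fatigue) = 0.042600/0.559600 ≈ 0.0761
The drop from 0.1501 to 0.0761 is the explaining-away (discounting) effect.

Pr[overloaded truck | strain alarm] ≈ 0.1501; Pr[overloaded truck | strain alarm, structural fatigue] ≈ 0.0761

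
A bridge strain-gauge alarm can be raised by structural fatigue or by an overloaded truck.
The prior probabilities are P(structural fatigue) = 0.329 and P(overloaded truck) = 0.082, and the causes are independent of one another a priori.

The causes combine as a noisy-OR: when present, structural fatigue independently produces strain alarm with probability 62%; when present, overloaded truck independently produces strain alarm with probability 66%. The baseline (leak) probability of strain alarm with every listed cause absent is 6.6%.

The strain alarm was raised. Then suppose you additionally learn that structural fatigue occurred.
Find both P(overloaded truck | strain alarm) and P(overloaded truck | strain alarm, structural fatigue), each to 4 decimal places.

P(overloaded truck | strain alarm) ≈ 0.2065; P(overloaded truck | strain alarm, structural fatigue) ≈ 0.1085

Under noisy-OR, P(strain alarm | causes) = 1 − (1−0.066)·∏(1−qᵢ) over the active causes.
P(strain alarm) = 0.066·0.671·0.918 + 0.68244·0.671·0.082 + 0.64508·0.329·0.918 + 0.879327·0.329·0.082 = 0.040655 + 0.037549 + 0.194828 + 0.023722 = 0.296754
The overloaded truck-present share is 0.037549 + 0.023722 = 0.061271.
Hence the posterior is 0.061271/0.296754 ≈ 0.2065.

Now condition on the additional information:
Weight on overloaded truck=true, given the evidence: 0.879327×0.082 = 0.072105
The normalizing constant is 0.64508×0.918 + 0.879327×0.082 = 0.664288
P(overloaded truck | strain alarm, structural fatigue) = 0.072105/0.664288 ≈ 0.1085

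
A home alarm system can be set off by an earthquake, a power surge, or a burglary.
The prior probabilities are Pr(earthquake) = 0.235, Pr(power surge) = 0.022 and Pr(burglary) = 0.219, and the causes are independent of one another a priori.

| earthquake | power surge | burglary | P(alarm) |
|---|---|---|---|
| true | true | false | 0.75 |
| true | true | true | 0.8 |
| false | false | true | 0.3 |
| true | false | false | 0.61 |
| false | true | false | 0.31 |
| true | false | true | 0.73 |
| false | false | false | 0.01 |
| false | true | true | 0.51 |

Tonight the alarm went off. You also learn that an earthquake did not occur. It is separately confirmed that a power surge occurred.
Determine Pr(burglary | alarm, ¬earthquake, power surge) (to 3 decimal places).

P(alarm | ¬earthquake, power surge) = 0.31×0.781 + 0.51×0.219 = 0.242110 + 0.111690 = 0.353800
The burglary-present share is 0.51×0.219 = 0.111690.
Hence the posterior is 0.111690/0.353800 ≈ 0.316.

Pr(burglary | alarm, ¬earthquake, power surge) ≈ 0.316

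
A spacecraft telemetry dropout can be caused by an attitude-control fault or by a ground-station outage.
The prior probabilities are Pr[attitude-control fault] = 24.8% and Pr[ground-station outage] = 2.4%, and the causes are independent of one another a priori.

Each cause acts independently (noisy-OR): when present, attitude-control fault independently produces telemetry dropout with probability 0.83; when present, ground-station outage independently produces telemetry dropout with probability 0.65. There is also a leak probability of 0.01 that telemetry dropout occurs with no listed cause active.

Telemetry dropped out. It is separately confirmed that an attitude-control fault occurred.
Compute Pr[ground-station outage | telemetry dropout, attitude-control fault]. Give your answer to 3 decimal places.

Under noisy-OR, P(telemetry dropout | causes) = 1 − (1−0.01)·∏(1−qᵢ) over the active causes.
By total probability over both values of ground-station outage:
  P(telemetry dropout | attitude-control fault) = 0.8317·0.976 + 0.941095·0.024
        = 0.811739 + 0.022586 = 0.834325
Configurations with ground-station outage contribute 0.022586, so
  P(ground-station outage | telemetry dropout, attitude-control fault) = 0.022586 / 0.834325 ≈ 0.027

Pr[ground-station outage | telemetry dropout, attitude-control fault] ≈ 0.027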